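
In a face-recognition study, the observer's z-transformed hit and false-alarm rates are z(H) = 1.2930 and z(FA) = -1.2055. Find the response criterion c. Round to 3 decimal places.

c = -0.044

c = −½·[z(H) + z(FA)] = −½·(1.2930 + (-1.2055)) = -0.04375
c < 0: the observer has a liberal response bias.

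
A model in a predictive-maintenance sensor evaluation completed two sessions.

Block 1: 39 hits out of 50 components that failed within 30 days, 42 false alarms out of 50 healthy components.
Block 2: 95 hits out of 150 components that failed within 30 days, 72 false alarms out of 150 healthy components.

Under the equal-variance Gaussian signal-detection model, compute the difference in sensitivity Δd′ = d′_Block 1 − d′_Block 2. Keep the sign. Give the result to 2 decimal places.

Δd′ = -0.61

Block 1: z(0.7800) = 0.772, z(0.8400) = 0.994, d' = -0.222
Block 2: z(0.6333) = 0.341, z(0.4800) = -0.050, d' = 0.391
Δd' = d'_Block 1 − d'_Block 2 = -0.222 − 0.391 = -0.613
Block 2 has the higher sensitivity.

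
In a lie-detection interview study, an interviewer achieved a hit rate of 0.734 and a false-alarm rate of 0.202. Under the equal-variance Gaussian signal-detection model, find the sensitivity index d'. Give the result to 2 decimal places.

z(0.734) = 0.6250, z(0.202) = -0.8345
d' = z(H) − z(FA) = 0.6250 − (-0.8345) = 1.4595

d' = 1.46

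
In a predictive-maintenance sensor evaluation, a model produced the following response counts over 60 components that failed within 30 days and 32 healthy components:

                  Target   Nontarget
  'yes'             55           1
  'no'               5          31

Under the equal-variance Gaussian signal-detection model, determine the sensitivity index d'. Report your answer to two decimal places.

H = 55/60 = 0.9167
FA = 1/32 = 0.0312
z(H) = 1.383
z(FA) = -1.863
d' = z(H) − z(FA) = 1.383 − (-1.863) = 3.246

d' = 3.25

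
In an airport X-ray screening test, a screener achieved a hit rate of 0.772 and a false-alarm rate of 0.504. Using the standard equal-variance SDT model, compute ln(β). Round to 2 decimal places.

z(0.772) = 0.745, z(0.504) = 0.010
ln β = −½·[z(H)² − z(FA)²] = −0.5 × (0.555 − 0.000) = -0.2775

ln β = -0.28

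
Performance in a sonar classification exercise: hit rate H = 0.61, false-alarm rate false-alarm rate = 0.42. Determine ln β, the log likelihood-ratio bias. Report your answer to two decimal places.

z(0.61) = 0.279, z(0.42) = -0.202
ln β = −½·[z(H)² − z(FA)²] = −0.5 × (0.078 − 0.041) = -0.0185

ln β = -0.02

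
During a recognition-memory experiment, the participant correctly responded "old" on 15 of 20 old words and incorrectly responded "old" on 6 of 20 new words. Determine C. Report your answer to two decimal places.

C = -0.08

H = 15/20 = 0.7500
FA = 6/20 = 0.3000
z(H) = z(0.7500) = 0.674
z(FA) = z(0.3000) = -0.524
c = −½·[z(H) + z(FA)] = −0.5 × (0.674 + (-0.524)) = -0.075
c < 0: the participant has a liberal response bias.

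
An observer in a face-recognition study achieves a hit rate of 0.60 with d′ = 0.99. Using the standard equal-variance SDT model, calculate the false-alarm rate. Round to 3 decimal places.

z(hit rate) = z(0.60) = 0.2533
z(FA) = z(H) − d' = 0.2533 − 0.99 = -0.7367
false-alarm rate = Φ(-0.7367) = 0.2307

false-alarm rate = 0.231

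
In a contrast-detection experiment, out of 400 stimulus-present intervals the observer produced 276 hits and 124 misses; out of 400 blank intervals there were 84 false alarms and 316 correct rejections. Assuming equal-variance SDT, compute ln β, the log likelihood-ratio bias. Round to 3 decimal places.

H = 276/400 = 0.6900
FA = 84/400 = 0.2100
z(H) = z(0.6900) = 0.4959
z(FA) = z(0.2100) = -0.8064
ln β = −½·[z(H)² − z(FA)²] = −0.5 × (0.2459 − 0.6503) = 0.2022

ln β = 0.202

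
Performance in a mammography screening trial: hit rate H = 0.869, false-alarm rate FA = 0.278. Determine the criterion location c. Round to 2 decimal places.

Φ⁻¹(H) = 1.122
Φ⁻¹(FA) = -0.589
c = −½·[z(H) + z(FA)] = −0.5 × (1.122 + (-0.589)) = -0.2665

c = -0.27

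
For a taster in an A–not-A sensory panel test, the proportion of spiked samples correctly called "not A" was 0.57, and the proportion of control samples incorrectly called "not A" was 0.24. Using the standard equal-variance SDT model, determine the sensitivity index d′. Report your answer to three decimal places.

d′ = 0.883

z(H) = z(0.57) = 0.1764
z(FA) = z(0.24) = -0.7063
d' = z(H) − z(FA) = 0.1764 − (-0.7063) = 0.8827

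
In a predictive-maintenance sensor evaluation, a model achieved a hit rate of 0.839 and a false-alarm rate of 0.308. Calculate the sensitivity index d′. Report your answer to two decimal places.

d′ = 1.49

z(H) = 0.990
z(FA) = -0.502
d' = z(H) − z(FA) = 0.990 − (-0.502) = 1.492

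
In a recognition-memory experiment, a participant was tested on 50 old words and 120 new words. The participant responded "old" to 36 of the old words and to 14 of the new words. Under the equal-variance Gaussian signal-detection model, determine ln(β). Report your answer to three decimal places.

H = 36/50 = 0.7200
FA = 14/120 = 0.1167
Φ⁻¹(H) = 0.5828
Φ⁻¹(FA) = -1.1916
ln β = −½·[z(H)² − z(FA)²] = −0.5 × (0.3397 − 1.4199) = 0.5401

ln β = 0.540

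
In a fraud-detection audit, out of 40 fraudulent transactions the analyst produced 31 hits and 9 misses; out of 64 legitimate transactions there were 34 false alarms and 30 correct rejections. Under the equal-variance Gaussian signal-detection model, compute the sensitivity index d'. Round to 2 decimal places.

d' = 0.68

H = 31/40 = 0.7750
FA = 34/64 = 0.5312
z(H) = z(0.7750) = 0.7554
z(FA) = z(0.5312) = 0.0783
d' = z(H) − z(FA) = 0.7554 − 0.0783 = 0.6771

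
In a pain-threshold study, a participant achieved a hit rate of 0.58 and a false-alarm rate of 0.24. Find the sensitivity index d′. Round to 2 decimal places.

Φ⁻¹(H) = Φ⁻¹(0.58) = 0.2019
Φ⁻¹(FA) = Φ⁻¹(0.24) = -0.7063
d' = z(H) − z(FA) = 0.2019 − (-0.7063) = 0.9082

d′ = 0.91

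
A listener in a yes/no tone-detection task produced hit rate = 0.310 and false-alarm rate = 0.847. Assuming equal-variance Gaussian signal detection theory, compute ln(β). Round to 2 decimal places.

z(0.310) = -0.496, z(0.847) = 1.024
ln β = −½·[z(H)² − z(FA)²] = −0.5 × (0.246 − 1.049) = 0.4015

ln β = 0.40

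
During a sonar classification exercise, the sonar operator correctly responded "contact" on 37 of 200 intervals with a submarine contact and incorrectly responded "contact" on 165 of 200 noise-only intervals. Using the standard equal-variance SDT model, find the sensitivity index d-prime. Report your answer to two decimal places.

H = 37/200 = 0.1850
FA = 165/200 = 0.8250
z(H) = -0.896
z(FA) = 0.935
d' = z(H) − z(FA) = -0.896 − 0.935 = -1.831

d-prime = -1.83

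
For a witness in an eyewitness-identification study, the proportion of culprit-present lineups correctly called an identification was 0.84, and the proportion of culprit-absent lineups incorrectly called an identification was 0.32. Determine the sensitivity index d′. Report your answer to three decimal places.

d′ = 1.462

z(0.84) = 0.9945, z(0.32) = -0.4677
d' = z(H) − z(FA) = 0.9945 − (-0.4677) = 1.4622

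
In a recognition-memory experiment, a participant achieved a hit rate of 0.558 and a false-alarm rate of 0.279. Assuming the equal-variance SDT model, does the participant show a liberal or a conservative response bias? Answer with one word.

conservative

z(H) = 0.146, z(FA) = -0.586
c = −½·(z(H) + z(FA)) = 0.220
c > 0 → conservative criterion (biased toward responding “no”).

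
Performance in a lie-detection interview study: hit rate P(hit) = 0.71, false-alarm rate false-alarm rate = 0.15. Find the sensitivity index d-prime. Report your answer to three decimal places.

d-prime = 1.590

z(H) = 0.5534
z(FA) = -1.0364
d' = z(H) − z(FA) = 0.5534 − (-1.0364) = 1.5898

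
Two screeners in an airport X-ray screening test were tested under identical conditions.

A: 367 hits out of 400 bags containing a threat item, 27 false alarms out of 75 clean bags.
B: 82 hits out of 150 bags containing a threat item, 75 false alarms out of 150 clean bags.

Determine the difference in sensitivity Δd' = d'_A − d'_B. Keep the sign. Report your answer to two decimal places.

Δd' = 1.63

A: z(0.9175) = 1.388, z(0.3600) = -0.358, d' = 1.746
B: z(0.5467) = 0.117, z(0.5000) = 0.000, d' = 0.117
Δd' = d'_A − d'_B = 1.746 − 0.117 = 1.629
A has the higher sensitivity.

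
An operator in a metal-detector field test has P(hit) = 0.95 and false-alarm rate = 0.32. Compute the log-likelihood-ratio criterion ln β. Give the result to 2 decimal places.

z(H) = 1.645
z(FA) = -0.468
ln β = −½·[z(H)² − z(FA)²] = −0.5 × (2.706 − 0.219) = -1.2435

ln β = -1.24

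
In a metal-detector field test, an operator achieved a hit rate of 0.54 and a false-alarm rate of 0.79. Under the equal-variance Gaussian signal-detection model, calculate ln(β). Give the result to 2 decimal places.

ln β = 0.32

Φ⁻¹(H) = 0.100
Φ⁻¹(FA) = 0.806
ln β = −½·[z(H)² − z(FA)²] = −0.5 × (0.010 − 0.650) = 0.320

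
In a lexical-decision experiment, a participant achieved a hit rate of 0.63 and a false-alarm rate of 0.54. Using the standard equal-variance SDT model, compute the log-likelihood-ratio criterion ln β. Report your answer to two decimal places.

Φ⁻¹(H) = 0.332
Φ⁻¹(FA) = 0.100
ln β = −½·[z(H)² − z(FA)²] = −0.5 × (0.110 − 0.010) = -0.050

ln β = -0.05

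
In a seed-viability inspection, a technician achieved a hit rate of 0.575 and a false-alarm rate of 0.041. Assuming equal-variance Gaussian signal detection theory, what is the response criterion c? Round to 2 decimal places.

c = 0.78

z(H) = z(0.575) = 0.189
z(FA) = z(0.041) = -1.739
c = −½·[z(H) + z(FA)] = −0.5 × (0.189 + (-1.739)) = 0.775
c > 0: the technician has a conservative response bias.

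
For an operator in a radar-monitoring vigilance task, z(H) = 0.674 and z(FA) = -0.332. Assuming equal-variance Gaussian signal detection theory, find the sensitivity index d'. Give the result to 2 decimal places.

d' = z(H) − z(FA) = 0.674 − (-0.332) = 1.006

d' = 1.01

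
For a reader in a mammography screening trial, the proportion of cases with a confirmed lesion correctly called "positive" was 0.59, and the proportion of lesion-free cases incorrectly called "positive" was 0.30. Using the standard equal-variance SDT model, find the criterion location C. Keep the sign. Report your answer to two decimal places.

Φ⁻¹(H) = 0.228
Φ⁻¹(FA) = -0.524
c = −½·[z(H) + z(FA)] = −0.5 × (0.228 + (-0.524)) = 0.148
c > 0: the reader has a conservative response bias.

C = 0.15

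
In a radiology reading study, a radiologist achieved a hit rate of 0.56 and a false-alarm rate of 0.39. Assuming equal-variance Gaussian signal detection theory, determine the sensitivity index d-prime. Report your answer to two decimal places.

z(0.56) = 0.151, z(0.39) = -0.279
d' = z(H) − z(FA) = 0.151 − (-0.279) = 0.430

d-prime = 0.43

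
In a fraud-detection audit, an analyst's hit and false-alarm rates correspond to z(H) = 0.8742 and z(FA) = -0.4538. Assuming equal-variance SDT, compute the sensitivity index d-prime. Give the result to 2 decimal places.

d' = z(H) − z(FA) = 0.8742 − (-0.4538) = 1.3280

d-prime = 1.33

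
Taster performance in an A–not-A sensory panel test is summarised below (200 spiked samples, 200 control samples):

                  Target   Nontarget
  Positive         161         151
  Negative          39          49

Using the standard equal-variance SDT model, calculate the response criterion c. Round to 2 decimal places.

H = 161/200 = 0.8050
FA = 151/200 = 0.7550
z(H) = z(0.8050) = 0.8596
z(FA) = z(0.7550) = 0.6903
c = −½·[z(H) + z(FA)] = −0.5 × (0.8596 + 0.6903) = -0.77495
c < 0: the taster has a liberal response bias.

c = -0.77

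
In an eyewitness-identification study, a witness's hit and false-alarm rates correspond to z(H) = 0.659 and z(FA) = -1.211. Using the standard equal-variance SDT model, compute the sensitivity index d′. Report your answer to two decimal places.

d′ = 1.87

d' = z(H) − z(FA) = 0.659 − (-1.211) = 1.870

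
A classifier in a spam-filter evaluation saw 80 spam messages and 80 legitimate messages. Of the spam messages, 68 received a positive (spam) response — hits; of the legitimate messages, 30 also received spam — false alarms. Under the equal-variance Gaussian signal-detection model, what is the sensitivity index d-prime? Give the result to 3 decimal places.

d-prime = 1.355

H = 68/80 = 0.8500
FA = 30/80 = 0.3750
z(H) = z(0.8500) = 1.0364
z(FA) = z(0.3750) = -0.3186
d' = z(H) − z(FA) = 1.0364 − (-0.3186) = 1.3550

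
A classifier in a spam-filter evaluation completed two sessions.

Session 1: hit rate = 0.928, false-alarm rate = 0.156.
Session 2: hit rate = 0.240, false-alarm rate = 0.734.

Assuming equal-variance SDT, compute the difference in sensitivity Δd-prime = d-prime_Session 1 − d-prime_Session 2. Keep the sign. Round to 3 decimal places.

Δd-prime = 3.803

Session 1: z(0.928) = 1.4611, z(0.156) = -1.0110, d' = 2.4721
Session 2: z(0.240) = -0.7063, z(0.734) = 0.6250, d' = -1.3313
Δd' = d'_Session 1 − d'_Session 2 = 2.4721 − (-1.3313) = 3.8034
Session 1 has the higher sensitivity.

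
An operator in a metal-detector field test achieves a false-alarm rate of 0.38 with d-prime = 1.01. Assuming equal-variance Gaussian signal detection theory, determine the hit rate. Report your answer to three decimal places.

hit rate = 0.759

z(false-alarm rate) = z(0.38) = -0.3055
z(H) = z(FA) + d' = -0.3055 + 1.01 = 0.7045
hit rate = Φ(0.7045) = 0.7594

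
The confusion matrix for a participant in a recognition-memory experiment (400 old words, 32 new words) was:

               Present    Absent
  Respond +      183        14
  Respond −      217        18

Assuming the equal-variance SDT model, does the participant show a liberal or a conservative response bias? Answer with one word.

z(H) = -0.107, z(FA) = -0.157
c = −½·(z(H) + z(FA)) = 0.132
c > 0 → conservative criterion (biased toward responding “no”).

conservative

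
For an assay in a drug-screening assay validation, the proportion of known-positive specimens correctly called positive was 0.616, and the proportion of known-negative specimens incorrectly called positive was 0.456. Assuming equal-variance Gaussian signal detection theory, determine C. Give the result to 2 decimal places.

C = -0.09

Φ⁻¹(H) = 0.2950
Φ⁻¹(FA) = -0.1105
c = −½·[z(H) + z(FA)] = −0.5 × (0.2950 + (-0.1105)) = -0.09225
c < 0: the assay has a liberal response bias.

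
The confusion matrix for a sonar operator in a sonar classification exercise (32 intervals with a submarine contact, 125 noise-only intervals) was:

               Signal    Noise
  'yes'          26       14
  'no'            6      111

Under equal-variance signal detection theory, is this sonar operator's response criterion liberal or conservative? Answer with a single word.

conservative

z(H) = 0.887, z(FA) = -1.216
c = −½·(z(H) + z(FA)) = 0.1645
c > 0 → conservative criterion (biased toward responding “no”).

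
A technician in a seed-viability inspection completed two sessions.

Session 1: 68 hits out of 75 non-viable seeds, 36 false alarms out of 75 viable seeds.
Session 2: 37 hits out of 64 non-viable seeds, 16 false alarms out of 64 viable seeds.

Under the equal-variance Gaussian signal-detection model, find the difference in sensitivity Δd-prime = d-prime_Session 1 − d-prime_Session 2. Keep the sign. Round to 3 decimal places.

Session 1: z(0.9067) = 1.3207, z(0.4800) = -0.0502, d' = 1.3709
Session 2: z(0.5781) = 0.1970, z(0.2500) = -0.6745, d' = 0.8715
Δd' = d'_Session 1 − d'_Session 2 = 1.3709 − 0.8715 = 0.4994
Session 1 has the higher sensitivity.

Δd-prime = 0.499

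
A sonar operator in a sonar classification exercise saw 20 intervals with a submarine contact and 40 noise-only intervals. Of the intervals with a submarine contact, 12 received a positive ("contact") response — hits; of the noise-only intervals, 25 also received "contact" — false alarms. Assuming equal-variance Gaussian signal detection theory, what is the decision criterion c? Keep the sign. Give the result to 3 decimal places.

H = 12/20 = 0.6000
FA = 25/40 = 0.6250
Φ⁻¹(H) = 0.2533
Φ⁻¹(FA) = 0.3186
c = −½·[z(H) + z(FA)] = −0.5 × (0.2533 + 0.3186) = -0.28595

c = -0.286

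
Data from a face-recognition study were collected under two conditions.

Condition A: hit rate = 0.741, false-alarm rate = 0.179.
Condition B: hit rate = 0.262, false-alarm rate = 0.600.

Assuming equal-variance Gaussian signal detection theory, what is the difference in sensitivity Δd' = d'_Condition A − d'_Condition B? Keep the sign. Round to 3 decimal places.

Condition A: z(0.741) = 0.6464, z(0.179) = -0.9192, d' = 1.5656
Condition B: z(0.262) = -0.6372, z(0.600) = 0.2533, d' = -0.8905
Δd' = d'_Condition A − d'_Condition B = 1.5656 − (-0.8905) = 2.4561
Condition A has the higher sensitivity.

Δd' = 2.456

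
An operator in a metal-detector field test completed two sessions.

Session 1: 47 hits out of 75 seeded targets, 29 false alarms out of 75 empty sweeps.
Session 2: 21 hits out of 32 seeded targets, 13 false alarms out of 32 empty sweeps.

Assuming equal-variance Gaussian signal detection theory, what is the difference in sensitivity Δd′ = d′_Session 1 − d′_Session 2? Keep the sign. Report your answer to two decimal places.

Session 1: z(0.6267) = 0.323, z(0.3867) = -0.288, d' = 0.611
Session 2: z(0.6562) = 0.402, z(0.4062) = -0.237, d' = 0.639
Δd' = d'_Session 1 − d'_Session 2 = 0.611 − 0.639 = -0.028
Session 2 has the higher sensitivity.

Δd′ = -0.03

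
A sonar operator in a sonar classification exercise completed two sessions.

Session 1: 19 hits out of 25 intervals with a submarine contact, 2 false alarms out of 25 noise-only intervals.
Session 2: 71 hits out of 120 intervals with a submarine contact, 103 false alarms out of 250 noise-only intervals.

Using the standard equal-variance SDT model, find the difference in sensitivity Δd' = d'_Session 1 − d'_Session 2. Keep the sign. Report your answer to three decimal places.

Session 1: z(0.7600) = 0.7063, z(0.0800) = -1.4051, d' = 2.1114
Session 2: z(0.5917) = 0.2319, z(0.4120) = -0.2224, d' = 0.4543
Δd' = d'_Session 1 − d'_Session 2 = 2.1114 − 0.4543 = 1.6571
Session 1 has the higher sensitivity.

Δd' = 1.657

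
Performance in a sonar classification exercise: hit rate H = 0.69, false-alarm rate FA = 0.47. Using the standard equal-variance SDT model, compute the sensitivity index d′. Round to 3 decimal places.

d′ = 0.571

z(0.69) = 0.4959, z(0.47) = -0.0753
d' = z(H) − z(FA) = 0.4959 − (-0.0753) = 0.5712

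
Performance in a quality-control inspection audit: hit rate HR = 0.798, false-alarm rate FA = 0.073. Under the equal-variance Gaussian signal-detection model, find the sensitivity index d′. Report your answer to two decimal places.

d′ = 2.29

z(H) = z(0.798) = 0.834
z(FA) = z(0.073) = -1.454
d' = z(H) − z(FA) = 0.834 − (-1.454) = 2.288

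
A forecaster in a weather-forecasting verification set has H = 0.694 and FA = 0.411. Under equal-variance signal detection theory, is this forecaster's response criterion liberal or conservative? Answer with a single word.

z(H) = 0.507, z(FA) = -0.225
c = −½·(z(H) + z(FA)) = -0.141
c < 0 → liberal criterion (biased toward responding “yes”).

liberal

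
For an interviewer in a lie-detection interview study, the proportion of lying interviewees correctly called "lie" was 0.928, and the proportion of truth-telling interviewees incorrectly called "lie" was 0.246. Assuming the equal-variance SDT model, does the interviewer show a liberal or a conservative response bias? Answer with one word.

z(H) = 1.461, z(FA) = -0.687
c = −½·(z(H) + z(FA)) = -0.387
c < 0 → liberal criterion (biased toward responding “yes”).

liberal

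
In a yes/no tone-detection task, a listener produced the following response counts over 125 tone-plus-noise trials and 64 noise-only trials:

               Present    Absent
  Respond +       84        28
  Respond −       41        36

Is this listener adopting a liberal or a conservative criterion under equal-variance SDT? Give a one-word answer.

z(H) = 0.445, z(FA) = -0.157
c = −½·(z(H) + z(FA)) = -0.144
c < 0 → liberal criterion (biased toward responding “yes”).

liberal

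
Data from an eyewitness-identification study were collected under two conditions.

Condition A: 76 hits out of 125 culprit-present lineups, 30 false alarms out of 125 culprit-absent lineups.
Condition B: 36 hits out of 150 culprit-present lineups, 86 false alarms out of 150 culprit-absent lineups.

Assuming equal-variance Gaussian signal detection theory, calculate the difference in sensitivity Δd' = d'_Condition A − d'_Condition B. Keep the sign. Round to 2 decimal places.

Condition A: z(0.6080) = 0.274, z(0.2400) = -0.706, d' = 0.980
Condition B: z(0.2400) = -0.706, z(0.5733) = 0.185, d' = -0.891
Δd' = d'_Condition A − d'_Condition B = 0.980 − (-0.891) = 1.871
Condition A has the higher sensitivity.

Δd' = 1.87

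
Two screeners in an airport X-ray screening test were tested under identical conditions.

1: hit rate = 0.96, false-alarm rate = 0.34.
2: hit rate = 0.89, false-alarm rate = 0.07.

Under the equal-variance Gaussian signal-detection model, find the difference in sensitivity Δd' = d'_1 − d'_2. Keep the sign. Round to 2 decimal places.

1: z(0.96) = 1.751, z(0.34) = -0.412, d' = 2.163
2: z(0.89) = 1.227, z(0.07) = -1.476, d' = 2.703
Δd' = d'_1 − d'_2 = 2.163 − 2.703 = -0.540
2 has the higher sensitivity.

Δd' = -0.54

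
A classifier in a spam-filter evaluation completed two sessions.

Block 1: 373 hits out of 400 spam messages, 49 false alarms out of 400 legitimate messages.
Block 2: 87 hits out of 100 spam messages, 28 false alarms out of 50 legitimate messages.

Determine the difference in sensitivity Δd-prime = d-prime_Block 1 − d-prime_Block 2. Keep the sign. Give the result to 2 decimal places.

Block 1: z(0.9325) = 1.495, z(0.1225) = -1.163, d' = 2.658
Block 2: z(0.8700) = 1.126, z(0.5600) = 0.151, d' = 0.975
Δd' = d'_Block 1 − d'_Block 2 = 2.658 − 0.975 = 1.683
Block 1 has the higher sensitivity.

Δd-prime = 1.68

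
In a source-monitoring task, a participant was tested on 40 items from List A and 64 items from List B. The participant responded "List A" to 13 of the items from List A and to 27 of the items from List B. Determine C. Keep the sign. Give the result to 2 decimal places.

H = 13/40 = 0.3250
FA = 27/64 = 0.4219
z(H) = z(0.3250) = -0.454
z(FA) = z(0.4219) = -0.197
c = −½·[z(H) + z(FA)] = −0.5 × (-0.454 + (-0.197)) = 0.3255
c > 0: the participant has a conservative response bias.

C = 0.33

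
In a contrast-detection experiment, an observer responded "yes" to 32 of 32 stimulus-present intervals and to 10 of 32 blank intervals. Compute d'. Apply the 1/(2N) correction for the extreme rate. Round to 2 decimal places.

d' = 2.64

The hit rate is 32/32 = 1, so apply the 1/(2N) correction: H → 1 − 1/(2·32) = 0.98438.
z(H) = z(0.98438) = 2.154
z(FA) = z(0.31250) = -0.489
d' = 2.154 − (-0.489) = 2.643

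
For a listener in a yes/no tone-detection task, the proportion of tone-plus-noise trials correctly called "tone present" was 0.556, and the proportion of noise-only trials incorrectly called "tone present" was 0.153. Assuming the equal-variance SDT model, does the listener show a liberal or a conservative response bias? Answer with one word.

z(H) = 0.141, z(FA) = -1.024
c = −½·(z(H) + z(FA)) = 0.4415
c > 0 → conservative criterion (biased toward responding “no”).

conservative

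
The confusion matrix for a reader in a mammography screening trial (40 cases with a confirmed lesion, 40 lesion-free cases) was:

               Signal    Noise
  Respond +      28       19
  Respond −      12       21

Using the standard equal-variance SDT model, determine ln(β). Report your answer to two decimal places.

ln β = -0.14

H = 28/40 = 0.7000
FA = 19/40 = 0.4750
z(H) = z(0.7000) = 0.524
z(FA) = z(0.4750) = -0.063
ln β = −½·[z(H)² − z(FA)²] = −0.5 × (0.275 − 0.004) = -0.1355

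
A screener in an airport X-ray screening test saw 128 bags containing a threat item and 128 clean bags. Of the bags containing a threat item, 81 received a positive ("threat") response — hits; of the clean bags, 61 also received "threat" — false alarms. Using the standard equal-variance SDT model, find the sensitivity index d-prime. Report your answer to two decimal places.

H = 81/128 = 0.6328
FA = 61/128 = 0.4766
Φ⁻¹(H) = Φ⁻¹(0.6328) = 0.3393
Φ⁻¹(FA) = Φ⁻¹(0.4766) = -0.0587
d' = z(H) − z(FA) = 0.3393 − (-0.0587) = 0.3980

d-prime = 0.40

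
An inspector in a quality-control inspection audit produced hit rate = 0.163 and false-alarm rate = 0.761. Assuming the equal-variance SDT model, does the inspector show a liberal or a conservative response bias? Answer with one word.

z(H) = -0.982, z(FA) = 0.710
c = −½·(z(H) + z(FA)) = 0.136
c > 0 → conservative criterion (biased toward responding “no”).

conservative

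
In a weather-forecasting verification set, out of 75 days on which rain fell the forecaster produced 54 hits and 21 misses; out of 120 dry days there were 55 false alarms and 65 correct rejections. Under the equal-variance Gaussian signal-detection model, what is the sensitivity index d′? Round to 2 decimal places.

d′ = 0.69

H = 54/75 = 0.7200
FA = 55/120 = 0.4583
Φ⁻¹(0.7200) = 0.5828, Φ⁻¹(0.4583) = -0.1047
d' = z(H) − z(FA) = 0.5828 − (-0.1047) = 0.6875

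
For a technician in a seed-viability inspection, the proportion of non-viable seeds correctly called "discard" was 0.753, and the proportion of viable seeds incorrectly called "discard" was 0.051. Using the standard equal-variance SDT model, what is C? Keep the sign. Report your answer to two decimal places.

C = 0.48

z(H) = 0.6840
z(FA) = -1.6352
c = −½·[z(H) + z(FA)] = −0.5 × (0.6840 + (-1.6352)) = 0.4756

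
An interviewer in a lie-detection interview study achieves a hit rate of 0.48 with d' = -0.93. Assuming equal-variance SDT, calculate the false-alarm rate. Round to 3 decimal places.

z(hit rate) = z(0.48) = -0.0502
z(FA) = z(H) − d' = -0.0502 − (-0.93) = 0.8798
false-alarm rate = Φ(0.8798) = 0.8105

false-alarm rate = 0.811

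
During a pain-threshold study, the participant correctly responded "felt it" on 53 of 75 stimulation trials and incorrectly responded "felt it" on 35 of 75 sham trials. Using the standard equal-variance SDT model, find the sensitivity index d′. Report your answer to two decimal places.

d′ = 0.63

H = 53/75 = 0.7067
FA = 35/75 = 0.4667
z(H) = z(0.7067) = 0.5438
z(FA) = z(0.4667) = -0.0836
d' = z(H) − z(FA) = 0.5438 − (-0.0836) = 0.6274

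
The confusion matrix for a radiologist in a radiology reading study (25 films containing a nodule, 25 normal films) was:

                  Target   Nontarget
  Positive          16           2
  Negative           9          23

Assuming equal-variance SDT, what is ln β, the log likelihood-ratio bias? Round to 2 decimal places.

ln β = 0.92

H = 16/25 = 0.6400
FA = 2/25 = 0.0800
z(H) = z(0.6400) = 0.358
z(FA) = z(0.0800) = -1.405
ln β = −½·[z(H)² − z(FA)²] = −0.5 × (0.128 − 1.974) = 0.923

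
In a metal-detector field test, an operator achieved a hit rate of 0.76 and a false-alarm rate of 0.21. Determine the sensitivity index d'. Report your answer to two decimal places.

z(H) = z(0.76) = 0.7063
z(FA) = z(0.21) = -0.8064
d' = z(H) − z(FA) = 0.7063 − (-0.8064) = 1.5127

d' = 1.51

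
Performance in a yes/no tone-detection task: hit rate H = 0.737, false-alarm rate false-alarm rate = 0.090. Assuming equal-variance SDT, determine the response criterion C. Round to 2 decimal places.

C = 0.35

z(H) = 0.634
z(FA) = -1.341
c = −½·[z(H) + z(FA)] = −0.5 × (0.634 + (-1.341)) = 0.3535
c > 0: the listener has a conservative response bias.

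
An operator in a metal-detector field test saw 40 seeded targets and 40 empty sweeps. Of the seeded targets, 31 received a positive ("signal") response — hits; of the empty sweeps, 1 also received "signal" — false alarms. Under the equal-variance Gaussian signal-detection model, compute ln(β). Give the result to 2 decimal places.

H = 31/40 = 0.7750
FA = 1/40 = 0.0250
z(H) = z(0.7750) = 0.755
z(FA) = z(0.0250) = -1.960
ln β = −½·[z(H)² − z(FA)²] = −0.5 × (0.570 − 3.842) = 1.636

ln β = 1.64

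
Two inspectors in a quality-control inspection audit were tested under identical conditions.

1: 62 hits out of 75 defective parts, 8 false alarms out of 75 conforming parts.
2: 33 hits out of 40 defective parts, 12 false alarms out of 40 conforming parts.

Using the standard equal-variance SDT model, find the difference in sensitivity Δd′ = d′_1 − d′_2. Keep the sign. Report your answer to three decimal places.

1: z(0.8267) = 0.9412, z(0.1067) = -1.2443, d' = 2.1855
2: z(0.8250) = 0.9346, z(0.3000) = -0.5244, d' = 1.4590
Δd' = d'_1 − d'_2 = 2.1855 − 1.4590 = 0.7265
1 has the higher sensitivity.

Δd′ = 0.727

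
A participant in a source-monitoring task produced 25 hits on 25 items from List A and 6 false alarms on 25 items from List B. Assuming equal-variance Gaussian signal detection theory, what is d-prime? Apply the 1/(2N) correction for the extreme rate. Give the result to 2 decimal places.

The hit rate is 25/25 = 1, so apply the 1/(2N) correction: H → 1 − 1/(2·25) = 0.98000.
z(H) = z(0.98000) = 2.054
z(FA) = z(0.24000) = -0.706
d' = 2.054 − (-0.706) = 2.760

d-prime = 2.76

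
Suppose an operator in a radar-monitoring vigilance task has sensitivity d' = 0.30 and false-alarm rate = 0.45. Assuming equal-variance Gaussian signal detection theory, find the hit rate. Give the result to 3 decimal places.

hit rate = 0.569

z(false-alarm rate) = z(0.45) = -0.1257
z(H) = z(FA) + d' = -0.1257 + 0.30 = 0.1743
hit rate = Φ(0.1743) = 0.5692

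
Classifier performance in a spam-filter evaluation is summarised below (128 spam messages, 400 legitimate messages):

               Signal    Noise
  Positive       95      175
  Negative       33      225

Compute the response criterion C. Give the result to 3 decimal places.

C = -0.246

H = 95/128 = 0.7422
FA = 175/400 = 0.4375
Φ⁻¹(0.7422) = 0.6501, Φ⁻¹(0.4375) = -0.1573
c = −½·[z(H) + z(FA)] = −0.5 × (0.6501 + (-0.1573)) = -0.2464
c < 0: the classifier has a liberal response bias.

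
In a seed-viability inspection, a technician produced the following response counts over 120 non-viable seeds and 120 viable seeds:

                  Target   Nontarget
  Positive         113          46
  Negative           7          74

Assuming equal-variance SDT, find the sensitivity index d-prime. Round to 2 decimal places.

H = 113/120 = 0.9417
FA = 46/120 = 0.3833
z(H) = z(0.9417) = 1.569
z(FA) = z(0.3833) = -0.297
d' = z(H) − z(FA) = 1.569 − (-0.297) = 1.866

d-prime = 1.87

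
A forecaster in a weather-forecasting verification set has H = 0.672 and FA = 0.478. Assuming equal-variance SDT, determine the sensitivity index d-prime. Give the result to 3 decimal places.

z(H) = 0.4454
z(FA) = -0.0552
d' = z(H) − z(FA) = 0.4454 − (-0.0552) = 0.5006

d-prime = 0.501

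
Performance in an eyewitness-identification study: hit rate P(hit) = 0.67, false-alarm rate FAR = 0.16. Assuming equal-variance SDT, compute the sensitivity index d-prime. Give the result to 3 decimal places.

d-prime = 1.434

z(H) = 0.4399
z(FA) = -0.9945
d' = z(H) − z(FA) = 0.4399 − (-0.9945) = 1.4344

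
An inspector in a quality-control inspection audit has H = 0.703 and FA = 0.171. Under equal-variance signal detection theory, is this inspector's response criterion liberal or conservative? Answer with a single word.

z(H) = 0.533, z(FA) = -0.950
c = −½·(z(H) + z(FA)) = 0.2085
c > 0 → conservative criterion (biased toward responding “no”).

conservative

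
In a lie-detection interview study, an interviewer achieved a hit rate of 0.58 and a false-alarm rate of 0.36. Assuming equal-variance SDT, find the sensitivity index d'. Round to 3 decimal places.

d' = 0.560

z(H) = 0.2019
z(FA) = -0.3585
d' = z(H) − z(FA) = 0.2019 − (-0.3585) = 0.5604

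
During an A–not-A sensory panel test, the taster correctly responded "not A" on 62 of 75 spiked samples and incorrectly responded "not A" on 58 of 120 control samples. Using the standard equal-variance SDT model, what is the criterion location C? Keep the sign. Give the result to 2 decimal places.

C = -0.45

H = 62/75 = 0.8267
FA = 58/120 = 0.4833
z(H) = 0.9412
z(FA) = -0.0419
c = −½·[z(H) + z(FA)] = −0.5 × (0.9412 + (-0.0419)) = -0.44965
c < 0: the taster has a liberal response bias.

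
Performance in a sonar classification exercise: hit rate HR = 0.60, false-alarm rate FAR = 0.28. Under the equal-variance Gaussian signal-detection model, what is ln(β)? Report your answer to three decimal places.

z(H) = 0.2533
z(FA) = -0.5828
ln β = −½·[z(H)² − z(FA)²] = −0.5 × (0.0642 − 0.3397) = 0.13775

ln β = 0.138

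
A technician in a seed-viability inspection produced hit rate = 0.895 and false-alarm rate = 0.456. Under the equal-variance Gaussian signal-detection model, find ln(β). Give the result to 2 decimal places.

Φ⁻¹(0.895) = 1.254, Φ⁻¹(0.456) = -0.111
ln β = −½·[z(H)² − z(FA)²] = −0.5 × (1.573 − 0.012) = -0.7805

ln β = -0.78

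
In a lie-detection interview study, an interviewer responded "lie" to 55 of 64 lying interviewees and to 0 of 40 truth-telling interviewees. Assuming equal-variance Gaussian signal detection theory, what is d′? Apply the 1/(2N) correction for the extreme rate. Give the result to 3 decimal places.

The false-alarm rate is 0/40 = 0, so apply the 1/(2N) correction: FA → 1/(2·40) = 0.01250.
z(H) = z(0.85938) = 1.0775
z(FA) = z(0.01250) = -2.2414
d' = 1.0775 − (-2.2414) = 3.3189

d′ = 3.319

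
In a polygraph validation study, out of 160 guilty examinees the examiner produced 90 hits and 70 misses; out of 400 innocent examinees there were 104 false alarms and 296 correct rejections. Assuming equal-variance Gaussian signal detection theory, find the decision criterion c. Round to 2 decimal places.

c = 0.24

H = 90/160 = 0.5625
FA = 104/400 = 0.2600
Φ⁻¹(H) = Φ⁻¹(0.5625) = 0.1573
Φ⁻¹(FA) = Φ⁻¹(0.2600) = -0.6433
c = −½·[z(H) + z(FA)] = −0.5 × (0.1573 + (-0.6433)) = 0.2430
c > 0: the examiner has a conservative response bias.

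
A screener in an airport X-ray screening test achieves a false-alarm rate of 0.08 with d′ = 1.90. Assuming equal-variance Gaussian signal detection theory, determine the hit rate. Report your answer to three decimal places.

hit rate = 0.690

z(false-alarm rate) = z(0.08) = -1.4051
z(H) = z(FA) + d' = -1.4051 + 1.90 = 0.4949
hit rate = Φ(0.4949) = 0.6897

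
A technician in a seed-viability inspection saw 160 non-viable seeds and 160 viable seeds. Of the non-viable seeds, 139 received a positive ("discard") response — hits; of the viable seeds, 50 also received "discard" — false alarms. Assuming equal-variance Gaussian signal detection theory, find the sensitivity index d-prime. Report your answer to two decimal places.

d-prime = 1.61

H = 139/160 = 0.8688
FA = 50/160 = 0.3125
z(H) = z(0.8688) = 1.121
z(FA) = z(0.3125) = -0.489
d' = z(H) − z(FA) = 1.121 − (-0.489) = 1.610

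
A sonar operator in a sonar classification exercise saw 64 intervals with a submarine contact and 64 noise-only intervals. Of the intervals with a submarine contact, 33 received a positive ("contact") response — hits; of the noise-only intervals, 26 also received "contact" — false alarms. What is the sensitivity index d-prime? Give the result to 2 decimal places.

d-prime = 0.28

H = 33/64 = 0.5156
FA = 26/64 = 0.4062
z(0.5156) = 0.0391, z(0.4062) = -0.2373
d' = z(H) − z(FA) = 0.0391 − (-0.2373) = 0.2764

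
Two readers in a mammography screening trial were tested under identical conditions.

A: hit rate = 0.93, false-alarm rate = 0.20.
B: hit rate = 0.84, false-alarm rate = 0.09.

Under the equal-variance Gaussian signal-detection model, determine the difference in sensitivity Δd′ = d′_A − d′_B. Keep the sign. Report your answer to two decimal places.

Δd′ = -0.02

A: z(0.93) = 1.476, z(0.20) = -0.842, d' = 2.318
B: z(0.84) = 0.994, z(0.09) = -1.341, d' = 2.335
Δd' = d'_A − d'_B = 2.318 − 2.335 = -0.017
B has the higher sensitivity.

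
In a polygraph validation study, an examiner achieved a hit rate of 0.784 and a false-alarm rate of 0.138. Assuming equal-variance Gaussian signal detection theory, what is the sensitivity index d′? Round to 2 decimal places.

d′ = 1.88

z(H) = 0.786
z(FA) = -1.089
d' = z(H) − z(FA) = 0.786 − (-1.089) = 1.875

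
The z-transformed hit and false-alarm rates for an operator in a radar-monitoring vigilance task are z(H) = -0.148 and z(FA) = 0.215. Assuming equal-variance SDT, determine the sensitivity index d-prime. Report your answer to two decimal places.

d-prime = -0.36

d' = z(H) − z(FA) = -0.148 − 0.215 = -0.363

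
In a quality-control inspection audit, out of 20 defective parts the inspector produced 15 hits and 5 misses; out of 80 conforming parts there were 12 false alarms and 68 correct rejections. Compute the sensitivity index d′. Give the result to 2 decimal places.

H = 15/20 = 0.7500
FA = 12/80 = 0.1500
Φ⁻¹(H) = Φ⁻¹(0.7500) = 0.674
Φ⁻¹(FA) = Φ⁻¹(0.1500) = -1.036
d' = z(H) − z(FA) = 0.674 − (-1.036) = 1.710

d′ = 1.71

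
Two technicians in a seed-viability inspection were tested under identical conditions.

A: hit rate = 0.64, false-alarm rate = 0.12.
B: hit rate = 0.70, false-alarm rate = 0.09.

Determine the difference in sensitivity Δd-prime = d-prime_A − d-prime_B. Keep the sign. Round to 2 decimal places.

A: z(0.64) = 0.358, z(0.12) = -1.175, d' = 1.533
B: z(0.70) = 0.524, z(0.09) = -1.341, d' = 1.865
Δd' = d'_A − d'_B = 1.533 − 1.865 = -0.332
B has the higher sensitivity.

Δd-prime = -0.33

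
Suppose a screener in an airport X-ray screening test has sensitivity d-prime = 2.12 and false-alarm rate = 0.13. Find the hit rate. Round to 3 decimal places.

z(false-alarm rate) = z(0.13) = -1.1264
z(H) = z(FA) + d' = -1.1264 + 2.12 = 0.9936
hit rate = Φ(0.9936) = 0.8398

hit rate = 0.840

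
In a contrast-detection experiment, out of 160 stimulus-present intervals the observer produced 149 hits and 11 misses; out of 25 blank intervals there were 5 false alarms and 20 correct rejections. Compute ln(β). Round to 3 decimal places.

H = 149/160 = 0.9313
FA = 5/25 = 0.2000
z(H) = z(0.9313) = 1.4855
z(FA) = z(0.2000) = -0.8416
ln β = −½·[z(H)² − z(FA)²] = −0.5 × (2.2067 − 0.7083) = -0.7492

ln β = -0.749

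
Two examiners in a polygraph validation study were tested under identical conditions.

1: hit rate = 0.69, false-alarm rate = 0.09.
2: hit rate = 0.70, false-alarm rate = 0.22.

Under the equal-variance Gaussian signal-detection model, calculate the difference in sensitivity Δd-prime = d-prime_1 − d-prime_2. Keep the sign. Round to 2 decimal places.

Δd-prime = 0.54

1: z(0.69) = 0.496, z(0.09) = -1.341, d' = 1.837
2: z(0.70) = 0.524, z(0.22) = -0.772, d' = 1.296
Δd' = d'_1 − d'_2 = 1.837 − 1.296 = 0.541
1 has the higher sensitivity.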